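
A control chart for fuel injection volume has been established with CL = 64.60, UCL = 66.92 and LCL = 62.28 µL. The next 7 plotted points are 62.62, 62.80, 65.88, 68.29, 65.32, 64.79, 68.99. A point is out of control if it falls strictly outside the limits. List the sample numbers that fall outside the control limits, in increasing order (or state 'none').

Compare each point to [62.28, 66.92]: sample 4 = 68.29 > UCL; sample 7 = 68.99 > UCL.

4, 7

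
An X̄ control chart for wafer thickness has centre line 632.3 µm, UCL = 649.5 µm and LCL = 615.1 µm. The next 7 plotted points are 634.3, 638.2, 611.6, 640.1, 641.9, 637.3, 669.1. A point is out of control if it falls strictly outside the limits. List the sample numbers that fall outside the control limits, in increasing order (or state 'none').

3, 7

Compare each point to [615.1, 649.5]: sample 3 = 611.6 < LCL; sample 7 = 669.1 > UCL.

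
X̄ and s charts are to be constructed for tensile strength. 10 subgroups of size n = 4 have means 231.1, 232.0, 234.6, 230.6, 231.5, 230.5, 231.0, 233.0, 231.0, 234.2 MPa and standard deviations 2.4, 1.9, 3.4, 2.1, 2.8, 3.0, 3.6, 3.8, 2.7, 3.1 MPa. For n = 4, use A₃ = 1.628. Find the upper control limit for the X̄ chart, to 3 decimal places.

X̄̄ = (231.1 + 232.0 + 234.6 + 230.6 + 231.5 + 230.5 + 231.0 + 233.0 + 231.0 + 234.2) / 10 = 231.9500
s̄ = (2.4 + 1.9 + 3.4 + 2.1 + 2.8 + 3.0 + 3.6 + 3.8 + 2.7 + 3.1) / 10 = 2.8800
UCL = X̄̄ + A₃·s̄ = 231.9500 + 1.628 × 2.8800 = 236.6386

236.639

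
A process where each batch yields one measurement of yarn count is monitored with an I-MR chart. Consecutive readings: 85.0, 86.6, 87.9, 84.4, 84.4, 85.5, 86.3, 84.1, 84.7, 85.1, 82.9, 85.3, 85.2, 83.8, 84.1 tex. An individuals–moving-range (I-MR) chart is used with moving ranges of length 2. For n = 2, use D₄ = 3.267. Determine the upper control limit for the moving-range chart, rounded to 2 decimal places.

Moving ranges: 1.6, 1.3, 3.5, 0.0, 1.1, 0.8, 2.2, 0.6, 0.4, 2.2, 2.4, 0.1, 1.4, 0.3; M̄R̄ = 17.9000 / 14 = 1.2786
UCL_MR = D₄·M̄R̄ = 3.267 × 1.2786 = 4.1771

4.18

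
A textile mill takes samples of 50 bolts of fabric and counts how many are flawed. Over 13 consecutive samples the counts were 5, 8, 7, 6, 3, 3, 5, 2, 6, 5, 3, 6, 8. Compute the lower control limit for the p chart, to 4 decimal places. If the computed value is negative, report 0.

0.0000

p̄ = Σdᵢ / (k·n) = 67 / (13 × 50) = 0.10308
LCL = p̄ − 3·√(p̄(1−p̄)/n) = 0.10308 − 3 × 0.04300 = -0.02592 → 0 (negative, so LCL = 0)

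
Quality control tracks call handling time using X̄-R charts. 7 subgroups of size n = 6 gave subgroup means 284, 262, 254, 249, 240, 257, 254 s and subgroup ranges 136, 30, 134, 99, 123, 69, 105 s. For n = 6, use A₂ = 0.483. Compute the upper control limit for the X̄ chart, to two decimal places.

305.17

X̄̄ = (284 + 262 + 254 + 249 + 240 + 257 + 254) / 7 = 1800.0000 / 7 = 257.1429
R̄ = (136 + 30 + 134 + 99 + 123 + 69 + 105) / 7 = 696.0000 / 7 = 99.4286
UCL = X̄̄ + A₂·R̄ = 257.1429 + 0.483 × 99.4286 = 305.1669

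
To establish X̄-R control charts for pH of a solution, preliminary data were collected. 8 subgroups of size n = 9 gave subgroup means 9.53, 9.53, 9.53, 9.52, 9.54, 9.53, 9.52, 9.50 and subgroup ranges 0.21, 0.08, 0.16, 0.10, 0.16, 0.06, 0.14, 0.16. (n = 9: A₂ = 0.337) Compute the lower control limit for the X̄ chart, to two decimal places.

9.48

X̄̄ = (9.53 + 9.53 + 9.53 + 9.52 + 9.54 + 9.53 + 9.52 + 9.50) / 8 = 76.2000 / 8 = 9.5250
R̄ = (0.21 + 0.08 + 0.16 + 0.10 + 0.16 + 0.06 + 0.14 + 0.16) / 8 = 1.0700 / 8 = 0.1338
LCL = X̄̄ − A₂·R̄ = 9.5250 − 0.337 × 0.1338 = 9.4799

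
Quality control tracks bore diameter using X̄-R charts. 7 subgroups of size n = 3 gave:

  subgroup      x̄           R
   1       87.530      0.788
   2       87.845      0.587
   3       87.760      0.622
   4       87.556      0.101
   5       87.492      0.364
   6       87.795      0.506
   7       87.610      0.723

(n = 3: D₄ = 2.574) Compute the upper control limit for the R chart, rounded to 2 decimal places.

1.36

R̄ = (0.788 + 0.587 + 0.622 + 0.101 + 0.364 + 0.506 + 0.723) / 7 = 3.6910 / 7 = 0.5273
UCL_R = D₄·R̄ = 2.574 × 0.5273 = 1.3572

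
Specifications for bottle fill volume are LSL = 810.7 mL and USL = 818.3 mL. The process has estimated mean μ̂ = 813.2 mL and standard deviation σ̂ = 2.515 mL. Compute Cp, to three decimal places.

Cp = (USL − LSL) / (6σ̂) = (818.3 − 810.7) / (6 × 2.515) = 7.6000 / 15.0900 = 0.5036

0.504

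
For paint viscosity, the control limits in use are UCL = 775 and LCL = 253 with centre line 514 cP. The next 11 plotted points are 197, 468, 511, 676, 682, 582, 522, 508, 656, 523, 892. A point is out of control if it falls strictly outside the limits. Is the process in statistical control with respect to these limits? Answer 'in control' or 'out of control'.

Compare each point to [253, 775]: sample 1 = 197 < LCL; sample 11 = 892 > UCL.

out of control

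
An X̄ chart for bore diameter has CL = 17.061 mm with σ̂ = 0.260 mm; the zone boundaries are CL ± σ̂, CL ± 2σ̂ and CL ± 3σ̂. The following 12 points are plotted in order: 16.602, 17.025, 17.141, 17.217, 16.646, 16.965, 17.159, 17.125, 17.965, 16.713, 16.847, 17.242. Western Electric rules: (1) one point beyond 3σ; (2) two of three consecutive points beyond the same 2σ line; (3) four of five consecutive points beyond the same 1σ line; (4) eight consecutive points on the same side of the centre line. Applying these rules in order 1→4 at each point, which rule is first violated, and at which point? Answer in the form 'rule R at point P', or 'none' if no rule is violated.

Zone of each point (C = within 1σ̂, B = 1σ̂–2σ̂, A = 2σ̂–3σ̂, * = beyond 3σ̂; sign = side of CL): 1:-B, 2:-C, 3:+C, 4:+C, 5:-B, 6:-C, 7:+C, 8:+C, 9:+*, 10:-B, 11:-C, 12:+C
Rule 1 (one point beyond the 3σ limits) is satisfied at point 9.

rule 1 at point 9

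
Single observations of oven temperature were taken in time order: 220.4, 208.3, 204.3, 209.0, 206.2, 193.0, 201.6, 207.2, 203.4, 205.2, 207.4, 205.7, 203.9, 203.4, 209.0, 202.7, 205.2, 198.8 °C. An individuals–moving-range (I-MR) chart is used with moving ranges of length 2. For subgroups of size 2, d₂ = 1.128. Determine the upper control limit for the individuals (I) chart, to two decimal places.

X̄ = (220.4 + 208.3 + 204.3 + 209.0 + 206.2 + 193.0 + 201.6 + 207.2 + 203.4 + 205.2 + 207.4 + 205.7 + 203.9 + 203.4 + 209.0 + 202.7 + 205.2 + 198.8) / 18 = 205.2611
Moving ranges: 12.1, 4.0, 4.7, 2.8, 13.2, 8.6, 5.6, 3.8, 1.8, 2.2, 1.7, 1.8, 0.5, 5.6, 6.3, 2.5, 6.4; M̄R̄ = 83.6000 / 17 = 4.9176
UCL = X̄ + 3·M̄R̄/d₂ = 205.2611 + 3 × 4.9176 / 1.128 = 218.3400

218.34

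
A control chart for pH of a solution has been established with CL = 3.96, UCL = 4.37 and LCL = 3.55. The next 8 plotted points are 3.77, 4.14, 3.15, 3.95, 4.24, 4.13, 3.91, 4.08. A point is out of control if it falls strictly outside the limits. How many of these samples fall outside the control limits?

Compare each point to [3.55, 4.37]: sample 3 = 3.15 < LCL.

1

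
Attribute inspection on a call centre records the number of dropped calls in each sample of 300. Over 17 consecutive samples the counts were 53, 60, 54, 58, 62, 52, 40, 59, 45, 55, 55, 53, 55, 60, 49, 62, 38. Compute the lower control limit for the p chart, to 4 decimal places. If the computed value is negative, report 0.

p̄ = Σdᵢ / (k·n) = 910 / (17 × 300) = 0.17843
LCL = p̄ − 3·√(p̄(1−p̄)/n) = 0.17843 − 3 × 0.02211 = 0.11212

0.1121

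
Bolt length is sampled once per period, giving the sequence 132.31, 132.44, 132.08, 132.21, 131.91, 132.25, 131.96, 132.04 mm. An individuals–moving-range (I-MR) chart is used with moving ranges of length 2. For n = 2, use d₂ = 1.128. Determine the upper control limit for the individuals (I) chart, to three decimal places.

132.769

X̄ = (132.31 + 132.44 + 132.08 + 132.21 + 131.91 + 132.25 + 131.96 + 132.04) / 8 = 132.1500
Moving ranges: 0.13, 0.36, 0.13, 0.30, 0.34, 0.29, 0.08; M̄R̄ = 1.6300 / 7 = 0.2329
UCL = X̄ + 3·M̄R̄/d₂ = 132.1500 + 3 × 0.2329 / 1.128 = 132.7693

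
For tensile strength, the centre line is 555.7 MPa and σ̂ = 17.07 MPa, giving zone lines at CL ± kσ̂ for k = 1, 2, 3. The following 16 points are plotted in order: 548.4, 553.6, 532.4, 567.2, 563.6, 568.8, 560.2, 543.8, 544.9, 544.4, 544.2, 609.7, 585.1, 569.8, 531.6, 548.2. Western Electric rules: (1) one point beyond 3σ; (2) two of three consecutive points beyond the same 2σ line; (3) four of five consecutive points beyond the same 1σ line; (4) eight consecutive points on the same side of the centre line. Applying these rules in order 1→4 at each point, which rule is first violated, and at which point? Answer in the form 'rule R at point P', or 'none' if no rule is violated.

rule 1 at point 12

Zone of each point (C = within 1σ̂, B = 1σ̂–2σ̂, A = 2σ̂–3σ̂, * = beyond 3σ̂; sign = side of CL): 1:-C, 2:-C, 3:-B, 4:+C, 5:+C, 6:+C, 7:+C, 8:-C, 9:-C, 10:-C, 11:-C, 12:+*, 13:+B, 14:+C, 15:-B, 16:-C
Rule 1 (one point beyond the 3σ limits) is satisfied at point 12.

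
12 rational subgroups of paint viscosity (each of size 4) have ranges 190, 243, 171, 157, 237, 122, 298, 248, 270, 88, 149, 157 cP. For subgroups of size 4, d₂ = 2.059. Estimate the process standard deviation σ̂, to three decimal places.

R̄ = (190 + 243 + 171 + 157 + 237 + 122 + 298 + 248 + 270 + 88 + 149 + 157) / 12 = 194.1667
σ̂ = R̄ / d₂ = 194.1667 / 2.059 = 94.3014

94.301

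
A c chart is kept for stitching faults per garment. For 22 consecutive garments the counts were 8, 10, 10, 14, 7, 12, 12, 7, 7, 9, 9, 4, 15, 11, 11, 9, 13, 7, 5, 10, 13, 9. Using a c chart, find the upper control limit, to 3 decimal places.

c̄ = (8 + 10 + 10 + 14 + 7 + 12 + 12 + 7 + 7 + 9 + 9 + 4 + 15 + 11 + 11 + 9 + 13 + 7 + 5 + 10 + 13 + 9) / 22 = 212 / 22 = 9.6364
UCL = c̄ + 3√c̄ = 9.6364 + 3 × √9.6364 = 9.6364 + 3 × 3.1042 = 18.9491

18.949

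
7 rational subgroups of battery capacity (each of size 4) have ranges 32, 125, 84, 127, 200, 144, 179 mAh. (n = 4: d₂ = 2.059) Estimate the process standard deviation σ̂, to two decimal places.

61.82

R̄ = (32 + 125 + 84 + 127 + 200 + 144 + 179) / 7 = 127.2857
σ̂ = R̄ / d₂ = 127.2857 / 2.059 = 61.8192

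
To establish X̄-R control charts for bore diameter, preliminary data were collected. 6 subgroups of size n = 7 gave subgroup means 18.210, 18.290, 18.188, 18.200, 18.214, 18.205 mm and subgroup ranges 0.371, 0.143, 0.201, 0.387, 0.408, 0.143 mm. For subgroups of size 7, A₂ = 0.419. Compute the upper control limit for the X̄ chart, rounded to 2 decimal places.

18.33

X̄̄ = (18.210 + 18.290 + 18.188 + 18.200 + 18.214 + 18.205) / 6 = 109.3070 / 6 = 18.2178
R̄ = (0.371 + 0.143 + 0.201 + 0.387 + 0.408 + 0.143) / 6 = 1.6530 / 6 = 0.2755
UCL = X̄̄ + A₂·R̄ = 18.2178 + 0.419 × 0.2755 = 18.3333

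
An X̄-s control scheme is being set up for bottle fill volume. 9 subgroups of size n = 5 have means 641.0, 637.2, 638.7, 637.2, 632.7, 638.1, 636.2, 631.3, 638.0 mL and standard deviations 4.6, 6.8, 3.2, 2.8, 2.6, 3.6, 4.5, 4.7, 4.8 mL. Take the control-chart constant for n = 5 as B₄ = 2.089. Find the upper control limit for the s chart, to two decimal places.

s̄ = (4.6 + 6.8 + 3.2 + 2.8 + 2.6 + 3.6 + 4.5 + 4.7 + 4.8) / 9 = 4.1778
UCL_s = B₄·s̄ = 2.089 × 4.1778 = 8.7274

8.73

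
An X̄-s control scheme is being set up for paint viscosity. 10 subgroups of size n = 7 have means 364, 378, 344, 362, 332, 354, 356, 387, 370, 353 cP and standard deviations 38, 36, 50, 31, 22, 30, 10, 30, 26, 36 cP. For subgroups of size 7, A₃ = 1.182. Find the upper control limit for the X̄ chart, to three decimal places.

396.524

X̄̄ = (364 + 378 + 344 + 362 + 332 + 354 + 356 + 387 + 370 + 353) / 10 = 360.0000
s̄ = (38 + 36 + 50 + 31 + 22 + 30 + 10 + 30 + 26 + 36) / 10 = 30.9000
UCL = X̄̄ + A₃·s̄ = 360.0000 + 1.182 × 30.9000 = 396.5238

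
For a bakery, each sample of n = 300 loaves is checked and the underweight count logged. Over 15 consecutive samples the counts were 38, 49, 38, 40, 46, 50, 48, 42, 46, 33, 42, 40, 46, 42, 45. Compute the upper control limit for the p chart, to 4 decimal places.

0.2040

p̄ = Σdᵢ / (k·n) = 645 / (15 × 300) = 0.14333
UCL = p̄ + 3·√(p̄(1−p̄)/n) = 0.14333 + 3 × √(0.14333×0.85667/300) = 0.14333 + 3 × 0.02023 = 0.20403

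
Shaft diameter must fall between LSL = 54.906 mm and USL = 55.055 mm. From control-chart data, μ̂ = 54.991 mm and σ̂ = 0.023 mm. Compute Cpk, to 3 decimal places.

0.928

Cpu = (USL − μ̂) / (3σ̂) = (55.055 − 54.991) / (3 × 0.023) = 0.9275; Cpl = (μ̂ − LSL) / (3σ̂) = (54.991 − 54.906) / (3 × 0.023) = 1.2319; Cpk = min(Cpu, Cpl) = 0.9275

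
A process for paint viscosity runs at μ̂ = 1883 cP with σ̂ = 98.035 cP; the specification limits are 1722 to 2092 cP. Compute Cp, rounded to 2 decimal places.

Cp = (USL − LSL) / (6σ̂) = (2092 − 1722) / (6 × 98.035) = 370.0000 / 588.2100 = 0.6290

0.63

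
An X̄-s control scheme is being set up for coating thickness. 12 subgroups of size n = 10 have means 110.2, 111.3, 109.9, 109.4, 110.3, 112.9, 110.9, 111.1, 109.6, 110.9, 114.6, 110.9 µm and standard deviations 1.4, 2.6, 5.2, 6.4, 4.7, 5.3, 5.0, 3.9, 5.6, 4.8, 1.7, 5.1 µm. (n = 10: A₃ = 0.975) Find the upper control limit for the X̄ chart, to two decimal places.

X̄̄ = (110.2 + 111.3 + 109.9 + 109.4 + 110.3 + 112.9 + 110.9 + 111.1 + 109.6 + 110.9 + 114.6 + 110.9) / 12 = 111.0000
s̄ = (1.4 + 2.6 + 5.2 + 6.4 + 4.7 + 5.3 + 5.0 + 3.9 + 5.6 + 4.8 + 1.7 + 5.1) / 12 = 4.3083
UCL = X̄̄ + A₃·s̄ = 111.0000 + 0.975 × 4.3083 = 115.2006

115.20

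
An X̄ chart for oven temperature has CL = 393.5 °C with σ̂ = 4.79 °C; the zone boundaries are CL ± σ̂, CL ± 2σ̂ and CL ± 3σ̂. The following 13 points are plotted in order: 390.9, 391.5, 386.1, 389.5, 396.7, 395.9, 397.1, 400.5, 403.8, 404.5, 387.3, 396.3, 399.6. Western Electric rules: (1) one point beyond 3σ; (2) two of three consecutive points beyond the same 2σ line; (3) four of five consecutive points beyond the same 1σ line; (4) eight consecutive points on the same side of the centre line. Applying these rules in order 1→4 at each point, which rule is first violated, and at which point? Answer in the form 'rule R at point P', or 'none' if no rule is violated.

rule 2 at point 10

Zone of each point (C = within 1σ̂, B = 1σ̂–2σ̂, A = 2σ̂–3σ̂, * = beyond 3σ̂; sign = side of CL): 1:-C, 2:-C, 3:-B, 4:-C, 5:+C, 6:+C, 7:+C, 8:+B, 9:+A, 10:+A, 11:-B, 12:+C, 13:+B
Rule 2 (two of three consecutive points beyond the same 2σ limit) is satisfied at point 10.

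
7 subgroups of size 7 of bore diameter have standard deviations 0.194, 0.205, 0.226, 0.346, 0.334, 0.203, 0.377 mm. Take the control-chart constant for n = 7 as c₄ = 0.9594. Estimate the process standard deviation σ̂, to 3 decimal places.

s̄ = (0.194 + 0.205 + 0.226 + 0.346 + 0.334 + 0.203 + 0.377) / 7 = 0.2693
σ̂ = s̄ / c₄ = 0.2693 / 0.9594 = 0.2807

0.281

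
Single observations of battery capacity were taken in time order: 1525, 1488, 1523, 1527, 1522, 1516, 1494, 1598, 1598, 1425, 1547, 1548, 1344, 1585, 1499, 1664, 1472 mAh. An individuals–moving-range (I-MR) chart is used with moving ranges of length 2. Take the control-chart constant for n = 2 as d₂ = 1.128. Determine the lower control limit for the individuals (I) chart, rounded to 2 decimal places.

1289.84

X̄ = (1525 + 1488 + 1523 + 1527 + 1522 + 1516 + 1494 + 1598 + 1598 + 1425 + 1547 + 1548 + 1344 + 1585 + 1499 + 1664 + 1472) / 17 = 1522.0588
Moving ranges: 37, 35, 4, 5, 6, 22, 104, 0, 173, 122, 1, 204, 241, 86, 165, 192; M̄R̄ = 1397.0000 / 16 = 87.3125
LCL = X̄ − 3·M̄R̄/d₂ = 1522.0588 − 3 × 87.3125 / 1.128 = 1289.8447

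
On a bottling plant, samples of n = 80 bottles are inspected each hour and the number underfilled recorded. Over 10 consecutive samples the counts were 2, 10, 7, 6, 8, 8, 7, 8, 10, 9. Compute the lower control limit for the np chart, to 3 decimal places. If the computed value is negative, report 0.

0.000

p̄ = Σdᵢ / (k·n) = 75 / (10 × 80) = 0.09375
LCL = np̄ − 3·√(np̄(1−p̄)) = 7.5000 − 3 × 2.6071 = -0.3212 → 0 (negative, so LCL = 0)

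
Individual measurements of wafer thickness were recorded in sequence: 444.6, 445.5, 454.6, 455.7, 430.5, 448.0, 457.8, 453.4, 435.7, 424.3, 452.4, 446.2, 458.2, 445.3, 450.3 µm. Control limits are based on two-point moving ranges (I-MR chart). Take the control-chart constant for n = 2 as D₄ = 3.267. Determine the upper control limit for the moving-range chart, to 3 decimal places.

Moving ranges: 0.9, 9.1, 1.1, 25.2, 17.5, 9.8, 4.4, 17.7, 11.4, 28.1, 6.2, 12.0, 12.9, 5.0; M̄R̄ = 161.3000 / 14 = 11.5214
UCL_MR = D₄·M̄R̄ = 3.267 × 11.5214 = 37.6405

37.641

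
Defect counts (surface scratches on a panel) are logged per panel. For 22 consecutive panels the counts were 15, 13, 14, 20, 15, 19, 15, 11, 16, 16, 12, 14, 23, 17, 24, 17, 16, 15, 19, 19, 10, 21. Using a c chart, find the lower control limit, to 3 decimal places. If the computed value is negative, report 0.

4.257

c̄ = (15 + 13 + 14 + 20 + 15 + 19 + 15 + 11 + 16 + 16 + 12 + 14 + 23 + 17 + 24 + 17 + 16 + 15 + 19 + 19 + 10 + 21) / 22 = 361 / 22 = 16.4091
LCL = c̄ − 3√c̄ = 16.4091 − 3 × 4.0508 = 4.2567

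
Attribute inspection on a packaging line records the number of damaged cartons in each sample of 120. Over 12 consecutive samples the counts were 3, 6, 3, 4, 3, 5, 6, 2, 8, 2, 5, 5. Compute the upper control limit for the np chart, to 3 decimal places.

p̄ = Σdᵢ / (k·n) = 52 / (12 × 120) = 0.03611
UCL = np̄ + 3·√(np̄(1−p̄)) = 4.3333 + 3 × √(4.3333×0.96389) = 4.3333 + 3 × 2.0437 = 10.4645

10.465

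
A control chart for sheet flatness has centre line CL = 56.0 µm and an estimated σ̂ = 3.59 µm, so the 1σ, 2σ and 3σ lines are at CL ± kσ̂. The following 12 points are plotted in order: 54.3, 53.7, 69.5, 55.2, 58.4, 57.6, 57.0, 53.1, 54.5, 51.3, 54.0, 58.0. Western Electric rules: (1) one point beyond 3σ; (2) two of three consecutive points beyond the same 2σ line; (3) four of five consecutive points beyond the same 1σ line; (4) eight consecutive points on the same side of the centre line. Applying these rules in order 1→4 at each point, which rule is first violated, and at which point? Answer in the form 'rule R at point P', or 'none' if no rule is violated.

rule 1 at point 3

Zone of each point (C = within 1σ̂, B = 1σ̂–2σ̂, A = 2σ̂–3σ̂, * = beyond 3σ̂; sign = side of CL): 1:-C, 2:-C, 3:+*, 4:-C, 5:+C, 6:+C, 7:+C, 8:-C, 9:-C, 10:-B, 11:-C, 12:+C
Rule 1 (one point beyond the 3σ limits) is satisfied at point 3.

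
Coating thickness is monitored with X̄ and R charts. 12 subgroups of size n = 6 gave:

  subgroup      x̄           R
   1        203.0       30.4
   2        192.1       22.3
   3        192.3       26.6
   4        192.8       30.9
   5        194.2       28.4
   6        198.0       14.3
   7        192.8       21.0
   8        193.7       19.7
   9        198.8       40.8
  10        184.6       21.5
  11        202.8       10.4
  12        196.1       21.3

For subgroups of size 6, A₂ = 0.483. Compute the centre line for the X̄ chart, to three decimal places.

195.100

X̄̄ = (203.0 + 192.1 + 192.3 + 192.8 + 194.2 + 198.0 + 192.8 + 193.7 + 198.8 + 184.6 + 202.8 + 196.1) / 12 = 2341.2000 / 12 = 195.1000
CL = X̄̄ = 195.1000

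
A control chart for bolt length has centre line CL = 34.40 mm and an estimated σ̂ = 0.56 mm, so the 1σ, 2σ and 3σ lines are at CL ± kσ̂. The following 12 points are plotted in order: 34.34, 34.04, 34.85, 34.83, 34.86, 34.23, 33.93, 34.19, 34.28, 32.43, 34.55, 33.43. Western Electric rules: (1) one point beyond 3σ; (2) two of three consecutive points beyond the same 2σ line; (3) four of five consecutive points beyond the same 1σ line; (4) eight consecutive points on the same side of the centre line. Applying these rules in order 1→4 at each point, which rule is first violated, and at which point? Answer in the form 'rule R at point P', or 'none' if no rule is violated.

rule 1 at point 10

Zone of each point (C = within 1σ̂, B = 1σ̂–2σ̂, A = 2σ̂–3σ̂, * = beyond 3σ̂; sign = side of CL): 1:-C, 2:-C, 3:+C, 4:+C, 5:+C, 6:-C, 7:-C, 8:-C, 9:-C, 10:-*, 11:+C, 12:-B
Rule 1 (one point beyond the 3σ limits) is satisfied at point 10.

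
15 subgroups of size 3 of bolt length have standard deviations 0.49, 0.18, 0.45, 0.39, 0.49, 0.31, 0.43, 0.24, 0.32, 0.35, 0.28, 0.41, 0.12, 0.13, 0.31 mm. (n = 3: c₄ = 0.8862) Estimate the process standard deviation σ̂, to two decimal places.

0.37

s̄ = (0.49 + 0.18 + 0.45 + 0.39 + 0.49 + 0.31 + 0.43 + 0.24 + 0.32 + 0.35 + 0.28 + 0.41 + 0.12 + 0.13 + 0.31) / 15 = 0.3267
σ̂ = s̄ / c₄ = 0.3267 / 0.8862 = 0.3686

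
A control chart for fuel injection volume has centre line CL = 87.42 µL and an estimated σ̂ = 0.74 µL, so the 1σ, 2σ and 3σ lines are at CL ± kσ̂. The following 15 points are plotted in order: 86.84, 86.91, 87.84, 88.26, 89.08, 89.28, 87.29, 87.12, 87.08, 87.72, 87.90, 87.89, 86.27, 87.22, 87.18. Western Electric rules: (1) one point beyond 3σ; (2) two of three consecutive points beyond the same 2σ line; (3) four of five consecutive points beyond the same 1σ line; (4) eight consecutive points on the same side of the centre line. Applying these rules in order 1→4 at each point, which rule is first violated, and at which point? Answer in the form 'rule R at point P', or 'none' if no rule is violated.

rule 2 at point 6

Zone of each point (C = within 1σ̂, B = 1σ̂–2σ̂, A = 2σ̂–3σ̂, * = beyond 3σ̂; sign = side of CL): 1:-C, 2:-C, 3:+C, 4:+B, 5:+A, 6:+A, 7:-C, 8:-C, 9:-C, 10:+C, 11:+C, 12:+C, 13:-B, 14:-C, 15:-C
Rule 2 (two of three consecutive points beyond the same 2σ limit) is satisfied at point 6.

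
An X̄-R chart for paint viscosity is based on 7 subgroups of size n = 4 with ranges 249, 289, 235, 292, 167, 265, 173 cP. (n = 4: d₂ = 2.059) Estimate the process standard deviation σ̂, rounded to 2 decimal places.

115.87

R̄ = (249 + 289 + 235 + 292 + 167 + 265 + 173) / 7 = 238.5714
σ̂ = R̄ / d₂ = 238.5714 / 2.059 = 115.8676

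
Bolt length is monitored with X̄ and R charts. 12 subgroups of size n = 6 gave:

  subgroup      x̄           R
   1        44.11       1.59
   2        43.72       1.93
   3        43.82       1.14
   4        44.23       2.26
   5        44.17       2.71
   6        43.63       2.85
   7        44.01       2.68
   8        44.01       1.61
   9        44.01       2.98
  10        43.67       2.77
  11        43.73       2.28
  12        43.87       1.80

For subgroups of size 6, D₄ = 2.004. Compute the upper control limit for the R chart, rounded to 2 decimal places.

R̄ = (1.59 + 1.93 + 1.14 + 2.26 + 2.71 + 2.85 + 2.68 + 1.61 + 2.98 + 2.77 + 2.28 + 1.80) / 12 = 26.6000 / 12 = 2.2167
UCL_R = D₄·R̄ = 2.004 × 2.2167 = 4.4422

4.44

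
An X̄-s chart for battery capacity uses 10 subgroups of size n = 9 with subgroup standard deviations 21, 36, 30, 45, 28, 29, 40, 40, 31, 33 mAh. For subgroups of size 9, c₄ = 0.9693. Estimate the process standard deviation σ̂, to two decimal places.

s̄ = (21 + 36 + 30 + 45 + 28 + 29 + 40 + 40 + 31 + 33) / 10 = 33.3000
σ̂ = s̄ / c₄ = 33.3000 / 0.9693 = 34.3547

34.35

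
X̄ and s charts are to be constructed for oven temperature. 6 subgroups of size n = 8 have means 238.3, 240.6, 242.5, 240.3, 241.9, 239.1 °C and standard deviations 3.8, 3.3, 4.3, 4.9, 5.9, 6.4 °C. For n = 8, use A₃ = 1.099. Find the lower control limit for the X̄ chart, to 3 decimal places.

235.211

X̄̄ = (238.3 + 240.6 + 242.5 + 240.3 + 241.9 + 239.1) / 6 = 240.4500
s̄ = (3.8 + 3.3 + 4.3 + 4.9 + 5.9 + 6.4) / 6 = 4.7667
LCL = X̄̄ − A₃·s̄ = 240.4500 − 1.099 × 4.7667 = 235.2114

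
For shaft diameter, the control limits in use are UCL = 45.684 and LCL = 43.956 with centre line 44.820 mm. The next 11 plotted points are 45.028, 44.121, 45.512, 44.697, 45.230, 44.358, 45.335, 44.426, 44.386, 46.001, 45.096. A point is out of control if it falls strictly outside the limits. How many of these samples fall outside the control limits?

1

Compare each point to [43.956, 45.684]: sample 10 = 46.001 > UCL.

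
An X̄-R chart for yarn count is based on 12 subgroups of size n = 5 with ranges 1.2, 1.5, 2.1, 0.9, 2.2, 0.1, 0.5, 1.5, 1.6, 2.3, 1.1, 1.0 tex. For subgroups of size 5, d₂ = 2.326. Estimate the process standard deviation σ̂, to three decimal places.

0.573

R̄ = (1.2 + 1.5 + 2.1 + 0.9 + 2.2 + 0.1 + 0.5 + 1.5 + 1.6 + 2.3 + 1.1 + 1.0) / 12 = 1.3333
σ̂ = R̄ / d₂ = 1.3333 / 2.326 = 0.5732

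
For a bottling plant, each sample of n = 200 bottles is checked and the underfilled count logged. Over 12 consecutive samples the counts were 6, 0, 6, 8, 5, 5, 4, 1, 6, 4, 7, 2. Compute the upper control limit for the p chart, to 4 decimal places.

0.0540

p̄ = Σdᵢ / (k·n) = 54 / (12 × 200) = 0.02250
UCL = p̄ + 3·√(p̄(1−p̄)/n) = 0.02250 + 3 × √(0.02250×0.97750/200) = 0.02250 + 3 × 0.01049 = 0.05396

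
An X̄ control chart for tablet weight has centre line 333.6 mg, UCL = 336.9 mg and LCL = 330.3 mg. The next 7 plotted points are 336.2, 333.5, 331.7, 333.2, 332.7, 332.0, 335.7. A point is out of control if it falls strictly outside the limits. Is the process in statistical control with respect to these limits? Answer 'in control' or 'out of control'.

All 7 points lie within [330.3, 336.9].

in control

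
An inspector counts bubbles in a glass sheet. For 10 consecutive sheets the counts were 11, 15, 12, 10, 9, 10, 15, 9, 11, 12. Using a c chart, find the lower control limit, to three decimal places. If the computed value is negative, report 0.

1.271

c̄ = (11 + 15 + 12 + 10 + 9 + 10 + 15 + 9 + 11 + 12) / 10 = 114 / 10 = 11.4000
LCL = c̄ − 3√c̄ = 11.4000 − 3 × 3.3764 = 1.2708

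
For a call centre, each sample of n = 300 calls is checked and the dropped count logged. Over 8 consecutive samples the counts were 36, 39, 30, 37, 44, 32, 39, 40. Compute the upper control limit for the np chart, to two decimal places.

p̄ = Σdᵢ / (k·n) = 297 / (8 × 300) = 0.12375
UCL = np̄ + 3·√(np̄(1−p̄)) = 37.1250 + 3 × √(37.1250×0.87625) = 37.1250 + 3 × 5.7036 = 54.2357

54.24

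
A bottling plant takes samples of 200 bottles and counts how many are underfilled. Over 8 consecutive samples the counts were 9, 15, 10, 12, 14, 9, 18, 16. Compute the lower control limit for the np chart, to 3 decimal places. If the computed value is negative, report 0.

2.463

p̄ = Σdᵢ / (k·n) = 103 / (8 × 200) = 0.06438
LCL = np̄ − 3·√(np̄(1−p̄)) = 12.8750 − 3 × 3.4708 = 2.4627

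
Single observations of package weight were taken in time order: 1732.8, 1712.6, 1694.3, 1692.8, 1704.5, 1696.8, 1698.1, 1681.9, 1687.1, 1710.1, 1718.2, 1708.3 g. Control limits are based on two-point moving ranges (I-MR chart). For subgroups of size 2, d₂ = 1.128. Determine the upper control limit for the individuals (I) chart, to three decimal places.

1732.888

X̄ = (1732.8 + 1712.6 + 1694.3 + 1692.8 + 1704.5 + 1696.8 + 1698.1 + 1681.9 + 1687.1 + 1710.1 + 1718.2 + 1708.3) / 12 = 1703.1250
Moving ranges: 20.2, 18.3, 1.5, 11.7, 7.7, 1.3, 16.2, 5.2, 23.0, 8.1, 9.9; M̄R̄ = 123.1000 / 11 = 11.1909
UCL = X̄ + 3·M̄R̄/d₂ = 1703.1250 + 3 × 11.1909 / 1.128 = 1732.8881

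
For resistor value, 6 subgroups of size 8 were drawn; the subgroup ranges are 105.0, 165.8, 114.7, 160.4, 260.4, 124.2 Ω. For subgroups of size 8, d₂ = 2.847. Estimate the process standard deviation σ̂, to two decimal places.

54.47

R̄ = (105.0 + 165.8 + 114.7 + 160.4 + 260.4 + 124.2) / 6 = 155.0833
σ̂ = R̄ / d₂ = 155.0833 / 2.847 = 54.4725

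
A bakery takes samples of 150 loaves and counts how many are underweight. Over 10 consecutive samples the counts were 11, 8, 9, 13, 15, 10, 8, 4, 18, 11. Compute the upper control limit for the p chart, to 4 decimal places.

p̄ = Σdᵢ / (k·n) = 107 / (10 × 150) = 0.07133
UCL = p̄ + 3·√(p̄(1−p̄)/n) = 0.07133 + 3 × √(0.07133×0.92867/150) = 0.07133 + 3 × 0.02102 = 0.13438

0.1344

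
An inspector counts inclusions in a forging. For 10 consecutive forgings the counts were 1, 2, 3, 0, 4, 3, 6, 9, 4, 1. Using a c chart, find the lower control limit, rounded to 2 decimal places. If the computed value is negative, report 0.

c̄ = (1 + 2 + 3 + 0 + 4 + 3 + 6 + 9 + 4 + 1) / 10 = 33 / 10 = 3.3000
LCL = c̄ − 3√c̄ = 3.3000 − 3 × 1.8166 = -2.1498 → 0 (cannot be negative)

0.00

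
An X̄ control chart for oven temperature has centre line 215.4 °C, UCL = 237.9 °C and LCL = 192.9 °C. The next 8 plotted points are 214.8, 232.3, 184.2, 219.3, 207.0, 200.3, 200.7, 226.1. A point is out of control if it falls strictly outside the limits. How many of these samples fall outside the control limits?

1

Compare each point to [192.9, 237.9]: sample 3 = 184.2 < LCL.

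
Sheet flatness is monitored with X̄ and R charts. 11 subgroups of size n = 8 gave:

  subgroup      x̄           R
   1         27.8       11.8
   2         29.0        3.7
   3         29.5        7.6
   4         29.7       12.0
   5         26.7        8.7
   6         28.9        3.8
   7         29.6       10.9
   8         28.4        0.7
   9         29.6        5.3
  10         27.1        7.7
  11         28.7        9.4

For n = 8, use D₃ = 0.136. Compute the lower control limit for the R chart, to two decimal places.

R̄ = (11.8 + 3.7 + 7.6 + 12.0 + 8.7 + 3.8 + 10.9 + 0.7 + 5.3 + 7.7 + 9.4) / 11 = 81.6000 / 11 = 7.4182
LCL_R = D₃·R̄ = 0.136 × 7.4182 = 1.0089

1.01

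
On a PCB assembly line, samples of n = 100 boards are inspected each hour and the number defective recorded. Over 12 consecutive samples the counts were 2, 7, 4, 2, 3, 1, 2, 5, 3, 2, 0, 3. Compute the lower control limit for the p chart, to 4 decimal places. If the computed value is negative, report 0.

p̄ = Σdᵢ / (k·n) = 34 / (12 × 100) = 0.02833
LCL = p̄ − 3·√(p̄(1−p̄)/n) = 0.02833 − 3 × 0.01659 = -0.02144 → 0 (negative, so LCL = 0)

0.0000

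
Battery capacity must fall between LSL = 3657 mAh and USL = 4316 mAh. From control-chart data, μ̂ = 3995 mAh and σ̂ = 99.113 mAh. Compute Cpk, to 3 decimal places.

Cpu = (USL − μ̂) / (3σ̂) = (4316 − 3995) / (3 × 99.113) = 1.0796; Cpl = (μ̂ − LSL) / (3σ̂) = (3995 − 3657) / (3 × 99.113) = 1.1367; Cpk = min(Cpu, Cpl) = 1.0796

1.080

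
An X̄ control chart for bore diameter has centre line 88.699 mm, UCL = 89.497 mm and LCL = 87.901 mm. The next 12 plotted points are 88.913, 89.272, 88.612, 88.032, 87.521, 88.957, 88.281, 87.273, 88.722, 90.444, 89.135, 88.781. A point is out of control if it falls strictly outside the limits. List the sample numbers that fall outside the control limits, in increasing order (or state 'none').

Compare each point to [87.901, 89.497]: sample 5 = 87.521 < LCL; sample 8 = 87.273 < LCL; sample 10 = 90.444 > UCL.

5, 8, 10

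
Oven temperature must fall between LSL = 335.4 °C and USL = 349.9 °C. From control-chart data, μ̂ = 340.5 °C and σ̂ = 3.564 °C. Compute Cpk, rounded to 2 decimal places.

Cpu = (USL − μ̂) / (3σ̂) = (349.9 − 340.5) / (3 × 3.564) = 0.8792; Cpl = (μ̂ − LSL) / (3σ̂) = (340.5 − 335.4) / (3 × 3.564) = 0.4770; Cpk = min(Cpu, Cpl) = 0.4770

0.48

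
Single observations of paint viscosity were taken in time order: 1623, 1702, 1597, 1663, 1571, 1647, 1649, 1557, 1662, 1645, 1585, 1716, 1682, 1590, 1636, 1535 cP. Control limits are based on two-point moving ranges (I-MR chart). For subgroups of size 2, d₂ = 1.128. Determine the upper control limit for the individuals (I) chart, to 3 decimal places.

1823.431

X̄ = (1623 + 1702 + 1597 + 1663 + 1571 + 1647 + 1649 + 1557 + 1662 + 1645 + 1585 + 1716 + 1682 + 1590 + 1636 + 1535) / 16 = 1628.7500
Moving ranges: 79, 105, 66, 92, 76, 2, 92, 105, 17, 60, 131, 34, 92, 46, 101; M̄R̄ = 1098.0000 / 15 = 73.2000
UCL = X̄ + 3·M̄R̄/d₂ = 1628.7500 + 3 × 73.2000 / 1.128 = 1823.4309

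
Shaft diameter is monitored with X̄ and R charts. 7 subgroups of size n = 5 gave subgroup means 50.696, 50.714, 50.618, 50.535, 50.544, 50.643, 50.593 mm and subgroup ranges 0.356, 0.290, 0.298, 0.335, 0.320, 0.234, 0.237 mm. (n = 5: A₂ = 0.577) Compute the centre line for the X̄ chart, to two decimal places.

50.62

X̄̄ = (50.696 + 50.714 + 50.618 + 50.535 + 50.544 + 50.643 + 50.593) / 7 = 354.3430 / 7 = 50.6204
CL = X̄̄ = 50.6204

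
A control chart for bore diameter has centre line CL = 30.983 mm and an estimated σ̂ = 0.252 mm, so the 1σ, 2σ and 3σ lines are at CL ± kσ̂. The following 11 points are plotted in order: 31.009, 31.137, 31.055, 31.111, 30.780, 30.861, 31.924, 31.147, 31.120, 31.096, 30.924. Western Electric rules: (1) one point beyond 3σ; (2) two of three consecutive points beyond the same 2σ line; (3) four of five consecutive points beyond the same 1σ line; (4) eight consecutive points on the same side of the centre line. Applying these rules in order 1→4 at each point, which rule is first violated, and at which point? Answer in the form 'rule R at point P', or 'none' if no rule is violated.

Zone of each point (C = within 1σ̂, B = 1σ̂–2σ̂, A = 2σ̂–3σ̂, * = beyond 3σ̂; sign = side of CL): 1:+C, 2:+C, 3:+C, 4:+C, 5:-C, 6:-C, 7:+*, 8:+C, 9:+C, 10:+C, 11:-C
Rule 1 (one point beyond the 3σ limits) is satisfied at point 7.

rule 1 at point 7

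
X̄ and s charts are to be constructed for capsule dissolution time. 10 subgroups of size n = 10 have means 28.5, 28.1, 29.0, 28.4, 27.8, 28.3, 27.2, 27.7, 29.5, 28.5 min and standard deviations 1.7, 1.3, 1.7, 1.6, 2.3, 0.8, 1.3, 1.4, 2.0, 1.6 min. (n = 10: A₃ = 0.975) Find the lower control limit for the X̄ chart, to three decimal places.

X̄̄ = (28.5 + 28.1 + 29.0 + 28.4 + 27.8 + 28.3 + 27.2 + 27.7 + 29.5 + 28.5) / 10 = 28.3000
s̄ = (1.7 + 1.3 + 1.7 + 1.6 + 2.3 + 0.8 + 1.3 + 1.4 + 2.0 + 1.6) / 10 = 1.5700
LCL = X̄̄ − A₃·s̄ = 28.3000 − 0.975 × 1.5700 = 26.7692

26.769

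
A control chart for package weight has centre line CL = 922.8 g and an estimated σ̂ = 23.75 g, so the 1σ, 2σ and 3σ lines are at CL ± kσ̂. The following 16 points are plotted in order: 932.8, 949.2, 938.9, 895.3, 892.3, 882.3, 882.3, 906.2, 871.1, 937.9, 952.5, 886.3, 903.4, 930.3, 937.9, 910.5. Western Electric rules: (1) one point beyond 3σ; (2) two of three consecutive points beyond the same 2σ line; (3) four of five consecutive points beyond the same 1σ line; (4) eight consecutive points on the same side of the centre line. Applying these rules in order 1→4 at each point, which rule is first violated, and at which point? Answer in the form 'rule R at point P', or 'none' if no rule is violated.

Zone of each point (C = within 1σ̂, B = 1σ̂–2σ̂, A = 2σ̂–3σ̂, * = beyond 3σ̂; sign = side of CL): 1:+C, 2:+B, 3:+C, 4:-B, 5:-B, 6:-B, 7:-B, 8:-C, 9:-A, 10:+C, 11:+B, 12:-B, 13:-C, 14:+C, 15:+C, 16:-C
Rule 3 (four of five consecutive points beyond the same 1σ limit) is satisfied at point 7.

rule 3 at point 7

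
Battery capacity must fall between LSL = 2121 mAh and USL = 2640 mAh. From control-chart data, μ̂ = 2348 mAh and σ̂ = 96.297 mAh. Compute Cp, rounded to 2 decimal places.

Cp = (USL − LSL) / (6σ̂) = (2640 − 2121) / (6 × 96.297) = 519.0000 / 577.7820 = 0.8983

0.90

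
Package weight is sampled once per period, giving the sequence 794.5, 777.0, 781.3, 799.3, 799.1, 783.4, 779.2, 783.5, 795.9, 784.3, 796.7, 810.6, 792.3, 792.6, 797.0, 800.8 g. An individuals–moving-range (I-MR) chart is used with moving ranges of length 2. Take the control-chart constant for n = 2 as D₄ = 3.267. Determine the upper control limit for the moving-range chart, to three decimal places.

Moving ranges: 17.5, 4.3, 18.0, 0.2, 15.7, 4.2, 4.3, 12.4, 11.6, 12.4, 13.9, 18.3, 0.3, 4.4, 3.8; M̄R̄ = 141.3000 / 15 = 9.4200
UCL_MR = D₄·M̄R̄ = 3.267 × 9.4200 = 30.7751

30.775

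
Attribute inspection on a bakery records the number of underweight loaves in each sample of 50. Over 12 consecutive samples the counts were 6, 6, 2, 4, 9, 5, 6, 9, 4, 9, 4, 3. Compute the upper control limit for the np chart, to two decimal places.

12.26

p̄ = Σdᵢ / (k·n) = 67 / (12 × 50) = 0.11167
UCL = np̄ + 3·√(np̄(1−p̄)) = 5.5833 + 3 × √(5.5833×0.88833) = 5.5833 + 3 × 2.2271 = 12.2646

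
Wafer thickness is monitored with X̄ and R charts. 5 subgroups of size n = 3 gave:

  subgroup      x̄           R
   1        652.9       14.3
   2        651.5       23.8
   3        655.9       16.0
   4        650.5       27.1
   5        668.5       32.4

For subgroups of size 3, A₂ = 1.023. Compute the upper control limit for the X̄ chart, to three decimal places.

X̄̄ = (652.9 + 651.5 + 655.9 + 650.5 + 668.5) / 5 = 3279.3000 / 5 = 655.8600
R̄ = (14.3 + 23.8 + 16.0 + 27.1 + 32.4) / 5 = 113.6000 / 5 = 22.7200
UCL = X̄̄ + A₂·R̄ = 655.8600 + 1.023 × 22.7200 = 679.1026

679.103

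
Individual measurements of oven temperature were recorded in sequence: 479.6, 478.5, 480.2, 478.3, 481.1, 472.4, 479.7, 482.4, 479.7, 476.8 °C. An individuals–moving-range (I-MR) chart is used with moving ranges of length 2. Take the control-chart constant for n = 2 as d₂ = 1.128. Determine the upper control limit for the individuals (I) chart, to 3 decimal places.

X̄ = (479.6 + 478.5 + 480.2 + 478.3 + 481.1 + 472.4 + 479.7 + 482.4 + 479.7 + 476.8) / 10 = 478.8700
Moving ranges: 1.1, 1.7, 1.9, 2.8, 8.7, 7.3, 2.7, 2.7, 2.9; M̄R̄ = 31.8000 / 9 = 3.5333
UCL = X̄ + 3·M̄R̄/d₂ = 478.8700 + 3 × 3.5333 / 1.128 = 488.2672

488.267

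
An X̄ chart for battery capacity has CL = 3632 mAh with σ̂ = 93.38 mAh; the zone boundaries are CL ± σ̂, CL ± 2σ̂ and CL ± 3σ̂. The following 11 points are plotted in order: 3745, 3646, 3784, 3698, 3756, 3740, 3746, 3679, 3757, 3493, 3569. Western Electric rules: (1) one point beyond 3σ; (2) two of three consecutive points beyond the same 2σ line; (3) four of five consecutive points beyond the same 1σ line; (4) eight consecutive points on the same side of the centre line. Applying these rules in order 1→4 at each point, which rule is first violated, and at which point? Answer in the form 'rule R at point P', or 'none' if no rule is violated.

rule 3 at point 7

Zone of each point (C = within 1σ̂, B = 1σ̂–2σ̂, A = 2σ̂–3σ̂, * = beyond 3σ̂; sign = side of CL): 1:+B, 2:+C, 3:+B, 4:+C, 5:+B, 6:+B, 7:+B, 8:+C, 9:+B, 10:-B, 11:-C
Rule 3 (four of five consecutive points beyond the same 1σ limit) is satisfied at point 7.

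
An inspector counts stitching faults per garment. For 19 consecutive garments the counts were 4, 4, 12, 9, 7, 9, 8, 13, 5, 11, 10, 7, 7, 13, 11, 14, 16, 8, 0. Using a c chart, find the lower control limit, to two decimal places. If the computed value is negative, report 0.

0.00

c̄ = (4 + 4 + 12 + 9 + 7 + 9 + 8 + 13 + 5 + 11 + 10 + 7 + 7 + 13 + 11 + 14 + 16 + 8 + 0) / 19 = 168 / 19 = 8.8421
LCL = c̄ − 3√c̄ = 8.8421 − 3 × 2.9736 = -0.0786 → 0 (cannot be negative)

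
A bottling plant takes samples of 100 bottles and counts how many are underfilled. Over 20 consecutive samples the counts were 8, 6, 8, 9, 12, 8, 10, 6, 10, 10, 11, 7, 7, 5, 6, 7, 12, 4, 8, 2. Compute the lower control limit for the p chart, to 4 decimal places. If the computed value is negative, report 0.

0.0000

p̄ = Σdᵢ / (k·n) = 156 / (20 × 100) = 0.07800
LCL = p̄ − 3·√(p̄(1−p̄)/n) = 0.07800 − 3 × 0.02682 = -0.00245 → 0 (negative, so LCL = 0)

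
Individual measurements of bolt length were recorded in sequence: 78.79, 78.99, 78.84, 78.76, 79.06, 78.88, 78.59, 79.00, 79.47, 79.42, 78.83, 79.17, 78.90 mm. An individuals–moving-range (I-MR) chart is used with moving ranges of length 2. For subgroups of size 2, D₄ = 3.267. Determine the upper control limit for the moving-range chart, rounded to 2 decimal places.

Moving ranges: 0.20, 0.15, 0.08, 0.30, 0.18, 0.29, 0.41, 0.47, 0.05, 0.59, 0.34, 0.27; M̄R̄ = 3.3300 / 12 = 0.2775
UCL_MR = D₄·M̄R̄ = 3.267 × 0.2775 = 0.9066

0.91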